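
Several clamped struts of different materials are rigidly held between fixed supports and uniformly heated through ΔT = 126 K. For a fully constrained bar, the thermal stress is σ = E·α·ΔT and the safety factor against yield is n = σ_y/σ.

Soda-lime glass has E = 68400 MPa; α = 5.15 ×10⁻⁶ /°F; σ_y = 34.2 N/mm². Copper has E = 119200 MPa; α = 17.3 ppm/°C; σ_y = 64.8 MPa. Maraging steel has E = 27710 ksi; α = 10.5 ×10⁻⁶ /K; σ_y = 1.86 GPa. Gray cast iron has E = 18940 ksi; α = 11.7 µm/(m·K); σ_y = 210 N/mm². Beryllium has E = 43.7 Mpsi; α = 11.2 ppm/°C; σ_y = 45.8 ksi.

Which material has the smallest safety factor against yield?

Per material, after unit conversion:
  soda-lime glass: E = 68.40, α = 9.27, σ_y = 34.20 → σ = 79.9 MPa, n = 0.428
  copper: E = 119.2, α = 17.3, σ_y = 64.80 → σ = 260 MPa, n = 0.249
  maraging steel: E = 191.1, α = 10.5, σ_y = 1860 → σ = 253 MPa, n = 7.36
  gray cast iron: E = 130.6, α = 11.7, σ_y = 210.0 → σ = 193 MPa, n = 1.09
  beryllium: E = 301.3, α = 11.2, σ_y = 315.8 → σ = 425 MPa, n = 0.743
Copper has the lowest safety factor, n = 0.249.

copper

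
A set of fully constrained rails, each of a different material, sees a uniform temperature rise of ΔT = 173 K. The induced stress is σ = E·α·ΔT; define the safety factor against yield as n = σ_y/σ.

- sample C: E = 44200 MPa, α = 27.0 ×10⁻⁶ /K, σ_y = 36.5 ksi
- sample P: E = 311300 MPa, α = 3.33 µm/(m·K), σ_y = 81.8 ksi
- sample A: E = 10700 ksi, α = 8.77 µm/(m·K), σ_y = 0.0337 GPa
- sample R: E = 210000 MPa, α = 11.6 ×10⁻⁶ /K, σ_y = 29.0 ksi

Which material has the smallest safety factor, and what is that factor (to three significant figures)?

sample A, n = 0.301

In consistent units (E in GPa, α in ×10⁻⁶/K, σ_y in MPa):
  sample C: E = 44.20, α = 27.0, σ_y = 251.7 → σ = 206 MPa, n = 1.22
  sample P: E = 311.3, α = 3.33, σ_y = 564.0 → σ = 179 MPa, n = 3.14
  sample A: E = 73.77, α = 8.77, σ_y = 33.70 → σ = 112 MPa, n = 0.301
  sample R: E = 210.0, α = 11.6, σ_y = 199.9 → σ = 421 MPa, n = 0.474
The minimum is sample A at n = 0.301.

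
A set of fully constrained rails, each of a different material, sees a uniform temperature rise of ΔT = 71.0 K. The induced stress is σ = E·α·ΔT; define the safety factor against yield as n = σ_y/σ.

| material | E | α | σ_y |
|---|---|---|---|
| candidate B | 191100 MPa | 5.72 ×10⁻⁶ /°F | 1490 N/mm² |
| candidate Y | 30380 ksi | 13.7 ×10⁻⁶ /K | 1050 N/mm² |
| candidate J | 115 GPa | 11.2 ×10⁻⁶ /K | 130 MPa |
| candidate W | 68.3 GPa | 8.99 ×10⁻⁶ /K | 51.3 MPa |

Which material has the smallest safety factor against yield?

candidate W

In consistent units (E in GPa, α in ×10⁻⁶/K, σ_y in MPa):
  candidate B: E = 191.1, α = 10.3, σ_y = 1490 → σ = 140 MPa, n = 10.7
  candidate Y: E = 209.5, α = 13.7, σ_y = 1050 → σ = 204 MPa, n = 5.15
  candidate J: E = 115.0, α = 11.2, σ_y = 130.0 → σ = 91.4 MPa, n = 1.42
  candidate W: E = 68.30, α = 8.99, σ_y = 51.30 → σ = 43.6 MPa, n = 1.18
The minimum is candidate W at n = 1.18.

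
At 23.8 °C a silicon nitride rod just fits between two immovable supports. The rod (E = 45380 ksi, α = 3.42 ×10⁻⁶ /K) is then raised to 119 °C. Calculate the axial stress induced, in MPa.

102 MPa

E = 45380 ksi = 312.9 GPa.
ΔT = 95.20 K. Constrained thermal stress σ = E·α·ΔT = 312.9×10³ MPa × 3.42×10⁻⁶ × 95.20 = 102 MPa (compressive).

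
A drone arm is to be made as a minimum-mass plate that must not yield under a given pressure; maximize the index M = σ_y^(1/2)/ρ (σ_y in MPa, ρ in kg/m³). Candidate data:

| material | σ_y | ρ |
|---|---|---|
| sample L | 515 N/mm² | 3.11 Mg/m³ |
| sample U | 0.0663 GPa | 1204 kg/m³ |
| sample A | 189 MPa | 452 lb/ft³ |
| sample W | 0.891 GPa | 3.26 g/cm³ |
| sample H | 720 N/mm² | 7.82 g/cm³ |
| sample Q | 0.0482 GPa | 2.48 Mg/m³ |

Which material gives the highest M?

After converting to SI:
  sample L: σ_y = 515.0 MPa, ρ = 3110 kg/m³
  sample U: σ_y = 66.30 MPa, ρ = 1204 kg/m³
  sample A: σ_y = 189.0 MPa, ρ = 7240 kg/m³
  sample W: σ_y = 891.0 MPa, ρ = 3260 kg/m³
  sample H: σ_y = 720.0 MPa, ρ = 7820 kg/m³
  sample Q: σ_y = 48.20 MPa, ρ = 2480 kg/m³
  sample W: M = 9.16×10⁻³
  sample L: M = 7.30×10⁻³
  sample U: M = 6.76×10⁻³
  sample H: M = 3.43×10⁻³
  sample Q: M = 2.80×10⁻³
  sample A: M = 1.90×10⁻³
Highest index: sample W.

sample W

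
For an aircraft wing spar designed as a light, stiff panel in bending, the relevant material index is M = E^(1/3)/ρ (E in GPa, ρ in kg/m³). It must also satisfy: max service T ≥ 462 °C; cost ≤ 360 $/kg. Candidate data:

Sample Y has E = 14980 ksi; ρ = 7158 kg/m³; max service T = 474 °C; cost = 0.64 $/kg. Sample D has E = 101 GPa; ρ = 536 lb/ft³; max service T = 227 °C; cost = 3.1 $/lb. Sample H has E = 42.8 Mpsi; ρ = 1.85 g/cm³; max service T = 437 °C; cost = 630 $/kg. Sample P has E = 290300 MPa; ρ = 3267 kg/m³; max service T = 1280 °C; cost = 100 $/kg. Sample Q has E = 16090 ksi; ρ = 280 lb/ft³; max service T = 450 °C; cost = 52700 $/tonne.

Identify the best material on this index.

sample P

Screen on constraints: max service T ≥ 462 °C; cost ≤ 360 $/kg. Survivors: sample Y, sample P.
Normalizing units and computing the index:
  sample Y: E = 103.3 GPa, ρ = 7158 kg/m³
  sample P: E = 290.3 GPa, ρ = 3267 kg/m³
  sample P: M = 2.03×10⁻³
  sample Y: M = 0.655×10⁻³
The maximum is for sample P.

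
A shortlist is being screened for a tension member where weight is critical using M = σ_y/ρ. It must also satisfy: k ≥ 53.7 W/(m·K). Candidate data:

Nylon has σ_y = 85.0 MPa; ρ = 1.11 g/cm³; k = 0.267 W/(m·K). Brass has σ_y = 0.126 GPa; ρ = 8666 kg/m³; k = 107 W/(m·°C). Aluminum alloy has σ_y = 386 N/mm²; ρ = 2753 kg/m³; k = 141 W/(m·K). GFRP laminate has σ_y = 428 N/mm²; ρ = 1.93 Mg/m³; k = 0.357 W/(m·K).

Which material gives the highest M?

aluminum alloy

Screen on constraints: k ≥ 53.7 W/(m·K). Survivors: brass, aluminum alloy.
In SI units:
  brass: σ_y = 126.0 MPa, ρ = 8666 kg/m³
  aluminum alloy: σ_y = 386.0 MPa, ρ = 2753 kg/m³
  aluminum alloy: M = 140 kN·m/kg
  brass: M = 14.5 kN·m/kg
Highest index: aluminum alloy.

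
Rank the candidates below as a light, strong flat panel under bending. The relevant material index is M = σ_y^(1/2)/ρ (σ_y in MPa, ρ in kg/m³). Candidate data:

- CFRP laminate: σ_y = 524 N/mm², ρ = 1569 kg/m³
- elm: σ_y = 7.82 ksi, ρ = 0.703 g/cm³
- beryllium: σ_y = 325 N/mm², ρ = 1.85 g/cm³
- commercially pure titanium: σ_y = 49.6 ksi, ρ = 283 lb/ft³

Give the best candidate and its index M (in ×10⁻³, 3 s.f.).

CFRP laminate, M = 14.6×10⁻³

In SI units:
  CFRP laminate: σ_y = 524.0 MPa, ρ = 1569 kg/m³
  elm: σ_y = 53.92 MPa, ρ = 703.0 kg/m³
  beryllium: σ_y = 325.0 MPa, ρ = 1850 kg/m³
  commercially pure titanium: σ_y = 342.0 MPa, ρ = 4533 kg/m³
  CFRP laminate: M = 14.6×10⁻³
  elm: M = 10.4×10⁻³
  beryllium: M = 9.74×10⁻³
  commercially pure titanium: M = 4.08×10⁻³
CFRP laminate ranks first.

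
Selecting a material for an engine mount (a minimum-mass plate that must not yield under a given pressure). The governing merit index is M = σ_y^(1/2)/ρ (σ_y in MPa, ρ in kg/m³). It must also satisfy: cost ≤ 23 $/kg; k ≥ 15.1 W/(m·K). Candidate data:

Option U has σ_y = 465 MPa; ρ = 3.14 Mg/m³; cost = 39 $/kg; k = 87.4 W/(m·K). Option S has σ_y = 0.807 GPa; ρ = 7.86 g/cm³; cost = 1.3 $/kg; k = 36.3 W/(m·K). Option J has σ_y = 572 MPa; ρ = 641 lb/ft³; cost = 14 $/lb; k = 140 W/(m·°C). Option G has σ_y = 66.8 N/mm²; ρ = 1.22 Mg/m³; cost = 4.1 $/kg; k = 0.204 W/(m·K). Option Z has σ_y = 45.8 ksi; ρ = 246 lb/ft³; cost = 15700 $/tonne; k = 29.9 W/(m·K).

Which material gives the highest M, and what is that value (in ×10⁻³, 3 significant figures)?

Screen on constraints: cost ≤ 23 $/kg; k ≥ 15.1 W/(m·K). Survivors: option S, option Z.
Normalizing units and computing the index:
  option S: σ_y = 807.0 MPa, ρ = 7860 kg/m³
  option Z: σ_y = 315.8 MPa, ρ = 3941 kg/m³
  option Z: M = 4.51×10⁻³
  option S: M = 3.61×10⁻³
The maximum is for option Z.

option Z, M = 4.51×10⁻³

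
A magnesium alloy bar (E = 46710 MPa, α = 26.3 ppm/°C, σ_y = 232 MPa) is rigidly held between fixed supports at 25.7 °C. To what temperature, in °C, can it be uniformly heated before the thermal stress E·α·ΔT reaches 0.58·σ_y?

135 °C

E = 46710 MPa = 46.71 GPa.
E·α·ΔT = 134.6 MPa ⇒ ΔT = 134.6 / (46.71×10³ × 26.3×10⁻⁶) = 109.5 K.
T = 25.7 + 109.5 = 135.2 °C.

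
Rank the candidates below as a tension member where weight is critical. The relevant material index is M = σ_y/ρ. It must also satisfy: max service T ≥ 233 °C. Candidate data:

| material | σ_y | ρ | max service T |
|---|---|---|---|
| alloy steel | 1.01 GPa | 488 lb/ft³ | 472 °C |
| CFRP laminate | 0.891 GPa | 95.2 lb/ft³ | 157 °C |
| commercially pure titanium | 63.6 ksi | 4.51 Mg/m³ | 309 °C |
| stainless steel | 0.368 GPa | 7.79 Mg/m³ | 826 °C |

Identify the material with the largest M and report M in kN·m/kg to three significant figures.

Screen on constraints: max service T ≥ 233 °C. Survivors: alloy steel, commercially pure titanium, stainless steel.
Putting every candidate on a common basis:
  alloy steel: σ_y = 1010 MPa, ρ = 7817 kg/m³
  commercially pure titanium: σ_y = 438.5 MPa, ρ = 4510 kg/m³
  stainless steel: σ_y = 368.0 MPa, ρ = 7790 kg/m³
  alloy steel: M = 129 kN·m/kg
  commercially pure titanium: M = 97.2 kN·m/kg
  stainless steel: M = 47.2 kN·m/kg
Alloy steel has the largest M.

alloy steel, M = 129 kN·m/kg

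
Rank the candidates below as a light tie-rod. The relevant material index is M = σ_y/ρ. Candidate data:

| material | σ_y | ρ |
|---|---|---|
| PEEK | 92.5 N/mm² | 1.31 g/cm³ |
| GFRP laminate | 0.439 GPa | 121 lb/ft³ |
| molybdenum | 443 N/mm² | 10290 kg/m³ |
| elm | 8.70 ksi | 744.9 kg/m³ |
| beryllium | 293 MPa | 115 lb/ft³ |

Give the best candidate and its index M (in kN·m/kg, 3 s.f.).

Normalizing units and computing the index:
  PEEK: σ_y = 92.50 MPa, ρ = 1310 kg/m³
  GFRP laminate: σ_y = 439.0 MPa, ρ = 1938 kg/m³
  molybdenum: σ_y = 443.0 MPa, ρ = 10290 kg/m³
  elm: σ_y = 59.98 MPa, ρ = 744.9 kg/m³
  beryllium: σ_y = 293.0 MPa, ρ = 1842 kg/m³
  GFRP laminate: M = 226 kN·m/kg
  beryllium: M = 159 kN·m/kg
  elm: M = 80.5 kN·m/kg
  PEEK: M = 70.6 kN·m/kg
  molybdenum: M = 43.1 kN·m/kg
GFRP laminate ranks first.

GFRP laminate, M = 226 kN·m/kg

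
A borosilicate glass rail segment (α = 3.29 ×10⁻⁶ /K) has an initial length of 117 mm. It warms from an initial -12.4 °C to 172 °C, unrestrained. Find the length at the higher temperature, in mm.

ΔT = 172 − (-12.4) = 184.4 K.
ΔL = α·L₀·ΔT = 3.29×10⁻⁶ × 117 mm × 184.4 K = 0.0710 mm.
L = L₀ + ΔL = 117 + 0.0710 = 117.07 mm.

117.07 mm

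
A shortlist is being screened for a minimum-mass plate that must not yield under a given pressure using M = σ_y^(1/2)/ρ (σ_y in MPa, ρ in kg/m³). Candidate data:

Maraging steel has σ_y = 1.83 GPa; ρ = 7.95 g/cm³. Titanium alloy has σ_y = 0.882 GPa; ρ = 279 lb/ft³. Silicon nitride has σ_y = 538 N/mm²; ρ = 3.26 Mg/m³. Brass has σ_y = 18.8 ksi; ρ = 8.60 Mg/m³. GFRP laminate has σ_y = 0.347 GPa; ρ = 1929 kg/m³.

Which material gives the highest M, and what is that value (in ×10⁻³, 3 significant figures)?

GFRP laminate, M = 9.66×10⁻³

Convert each candidate to consistent units, then evaluate M:
  maraging steel: σ_y = 1830 MPa, ρ = 7950 kg/m³
  titanium alloy: σ_y = 882.0 MPa, ρ = 4469 kg/m³
  silicon nitride: σ_y = 538.0 MPa, ρ = 3260 kg/m³
  brass: σ_y = 129.6 MPa, ρ = 8600 kg/m³
  GFRP laminate: σ_y = 347.0 MPa, ρ = 1929 kg/m³
  GFRP laminate: M = 9.66×10⁻³
  silicon nitride: M = 7.11×10⁻³
  titanium alloy: M = 6.65×10⁻³
  maraging steel: M = 5.38×10⁻³
  brass: M = 1.32×10⁻³
GFRP laminate ranks first.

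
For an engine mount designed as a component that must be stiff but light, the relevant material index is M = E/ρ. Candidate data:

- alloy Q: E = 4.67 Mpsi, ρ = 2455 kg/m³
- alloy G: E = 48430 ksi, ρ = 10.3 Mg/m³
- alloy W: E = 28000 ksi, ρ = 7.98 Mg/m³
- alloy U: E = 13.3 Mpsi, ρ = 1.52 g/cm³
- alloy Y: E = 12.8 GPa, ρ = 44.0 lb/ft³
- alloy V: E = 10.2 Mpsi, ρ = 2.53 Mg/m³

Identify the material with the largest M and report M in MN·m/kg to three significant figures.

Convert each candidate to consistent units, then evaluate M:
  alloy Q: E = 32.20 GPa, ρ = 2455 kg/m³
  alloy G: E = 333.9 GPa, ρ = 10300 kg/m³
  alloy W: E = 193.1 GPa, ρ = 7980 kg/m³
  alloy U: E = 91.70 GPa, ρ = 1520 kg/m³
  alloy Y: E = 12.80 GPa, ρ = 704.8 kg/m³
  alloy V: E = 70.33 GPa, ρ = 2530 kg/m³
  alloy U: M = 60.3 MN·m/kg
  alloy G: M = 32.4 MN·m/kg
  alloy V: M = 27.8 MN·m/kg
  alloy W: M = 24.2 MN·m/kg
  alloy Y: M = 18.2 MN·m/kg
  alloy Q: M = 13.1 MN·m/kg
Alloy U has the largest M.

alloy U, M = 60.3 MN·m/kg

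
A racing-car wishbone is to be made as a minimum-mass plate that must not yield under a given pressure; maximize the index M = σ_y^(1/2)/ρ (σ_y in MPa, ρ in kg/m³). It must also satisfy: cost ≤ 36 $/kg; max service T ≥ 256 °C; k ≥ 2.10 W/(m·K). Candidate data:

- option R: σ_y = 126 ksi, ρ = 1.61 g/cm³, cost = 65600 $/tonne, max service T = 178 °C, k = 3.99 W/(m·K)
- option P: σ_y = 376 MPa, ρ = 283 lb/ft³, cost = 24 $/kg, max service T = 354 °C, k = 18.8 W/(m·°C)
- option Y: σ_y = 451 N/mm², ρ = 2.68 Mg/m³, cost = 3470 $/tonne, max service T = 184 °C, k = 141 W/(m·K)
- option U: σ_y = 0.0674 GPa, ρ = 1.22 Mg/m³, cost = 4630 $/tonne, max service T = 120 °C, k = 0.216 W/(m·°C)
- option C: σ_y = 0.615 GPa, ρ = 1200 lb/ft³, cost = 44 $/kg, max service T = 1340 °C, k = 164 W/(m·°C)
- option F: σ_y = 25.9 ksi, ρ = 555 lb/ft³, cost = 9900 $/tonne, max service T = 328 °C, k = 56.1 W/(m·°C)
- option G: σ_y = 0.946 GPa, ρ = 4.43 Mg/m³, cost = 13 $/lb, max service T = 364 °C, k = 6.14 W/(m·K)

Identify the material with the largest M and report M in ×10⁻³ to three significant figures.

Screen on constraints: cost ≤ 36 $/kg; max service T ≥ 256 °C; k ≥ 2.10 W/(m·K). Survivors: option P, option F, option G.
Putting every candidate on a common basis:
  option P: σ_y = 376.0 MPa, ρ = 4533 kg/m³
  option F: σ_y = 178.6 MPa, ρ = 8890 kg/m³
  option G: σ_y = 946.0 MPa, ρ = 4430 kg/m³
  option G: M = 6.94×10⁻³
  option P: M = 4.28×10⁻³
  option F: M = 1.50×10⁻³
Option G has the largest M.

option G, M = 6.94×10⁻³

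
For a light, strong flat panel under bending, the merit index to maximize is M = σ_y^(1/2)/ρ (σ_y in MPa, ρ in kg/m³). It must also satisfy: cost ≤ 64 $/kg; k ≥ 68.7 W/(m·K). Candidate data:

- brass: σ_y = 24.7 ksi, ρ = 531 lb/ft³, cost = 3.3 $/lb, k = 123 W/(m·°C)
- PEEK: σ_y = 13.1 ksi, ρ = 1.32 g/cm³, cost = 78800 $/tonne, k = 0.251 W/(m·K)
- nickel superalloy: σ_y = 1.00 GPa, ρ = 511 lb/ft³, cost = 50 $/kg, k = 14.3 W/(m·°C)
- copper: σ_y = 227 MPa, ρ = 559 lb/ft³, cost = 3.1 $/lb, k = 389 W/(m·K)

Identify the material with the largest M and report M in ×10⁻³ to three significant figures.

Screen on constraints: cost ≤ 64 $/kg; k ≥ 68.7 W/(m·K). Survivors: brass, copper.
Convert each candidate to consistent units, then evaluate M:
  brass: σ_y = 170.3 MPa, ρ = 8506 kg/m³
  copper: σ_y = 227.0 MPa, ρ = 8954 kg/m³
  copper: M = 1.68×10⁻³
  brass: M = 1.53×10⁻³
The maximum is for copper.

copper, M = 1.68×10⁻³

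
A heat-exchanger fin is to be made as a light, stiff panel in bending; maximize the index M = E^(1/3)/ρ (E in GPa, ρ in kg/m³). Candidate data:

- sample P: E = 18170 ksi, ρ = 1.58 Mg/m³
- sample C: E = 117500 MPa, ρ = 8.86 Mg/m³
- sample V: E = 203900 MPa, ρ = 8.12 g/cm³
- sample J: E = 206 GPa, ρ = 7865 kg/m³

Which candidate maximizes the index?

sample P

Putting every candidate on a common basis:
  sample P: E = 125.3 GPa, ρ = 1580 kg/m³
  sample C: E = 117.5 GPa, ρ = 8860 kg/m³
  sample V: E = 203.9 GPa, ρ = 8120 kg/m³
  sample J: E = 206.0 GPa, ρ = 7865 kg/m³
  sample P: M = 3.17×10⁻³
  sample J: M = 0.751×10⁻³
  sample V: M = 0.725×10⁻³
  sample C: M = 0.553×10⁻³
Sample P has the largest M.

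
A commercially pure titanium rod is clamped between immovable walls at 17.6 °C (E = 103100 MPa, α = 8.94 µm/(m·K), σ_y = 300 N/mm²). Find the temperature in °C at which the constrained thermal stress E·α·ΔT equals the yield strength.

E = 103100 MPa = 103.1 GPa.
σ_y = 300 N/mm² = 300.0 MPa.
E·α·ΔT = 300.0 MPa ⇒ ΔT = 300.0 / (103.1×10³ × 8.94×10⁻⁶) = 325.5 K.
T = 17.6 + 325.5 = 343.1 °C.

343 °C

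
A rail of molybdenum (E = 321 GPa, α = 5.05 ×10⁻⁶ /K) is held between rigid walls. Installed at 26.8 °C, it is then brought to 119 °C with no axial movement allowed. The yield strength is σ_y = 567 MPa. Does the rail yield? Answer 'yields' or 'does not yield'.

does not yield

ΔT = 92.20 K. Constrained thermal stress σ = E·α·ΔT = 321.0×10³ MPa × 5.05×10⁻⁶ × 92.20 = 149 MPa (compressive).
Compare to σ_y = 567 MPa: σ < σ_y, so it does not yield.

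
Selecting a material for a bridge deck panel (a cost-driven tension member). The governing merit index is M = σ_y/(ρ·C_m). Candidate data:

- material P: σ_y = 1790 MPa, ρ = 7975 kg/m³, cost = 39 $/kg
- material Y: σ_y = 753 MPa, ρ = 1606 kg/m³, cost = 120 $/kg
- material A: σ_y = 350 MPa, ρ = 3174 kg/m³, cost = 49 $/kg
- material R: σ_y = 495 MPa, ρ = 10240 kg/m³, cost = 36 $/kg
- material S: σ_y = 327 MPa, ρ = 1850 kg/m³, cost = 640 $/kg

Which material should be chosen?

material P

Computing M directly (units already consistent):
  material P: M = 5.76 kN·m per $
  material Y: M = 3.91 kN·m per $
  material A: M = 2.25 kN·m per $
  material R: M = 1.34 kN·m per $
  material S: M = 0.276 kN·m per $
Material P ranks first.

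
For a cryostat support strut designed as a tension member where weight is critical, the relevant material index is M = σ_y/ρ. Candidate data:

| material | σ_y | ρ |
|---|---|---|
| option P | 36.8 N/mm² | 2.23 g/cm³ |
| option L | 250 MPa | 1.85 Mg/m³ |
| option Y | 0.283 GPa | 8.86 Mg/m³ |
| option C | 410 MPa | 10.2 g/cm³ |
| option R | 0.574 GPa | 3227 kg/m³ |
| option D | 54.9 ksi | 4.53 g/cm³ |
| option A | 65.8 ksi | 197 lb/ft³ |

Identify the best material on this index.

In SI units:
  option P: σ_y = 36.80 MPa, ρ = 2230 kg/m³
  option L: σ_y = 250.0 MPa, ρ = 1850 kg/m³
  option Y: σ_y = 283.0 MPa, ρ = 8860 kg/m³
  option C: σ_y = 410.0 MPa, ρ = 10200 kg/m³
  option R: σ_y = 574.0 MPa, ρ = 3227 kg/m³
  option D: σ_y = 378.5 MPa, ρ = 4530 kg/m³
  option A: σ_y = 453.7 MPa, ρ = 3156 kg/m³
  option R: M = 178 kN·m/kg
  option A: M = 144 kN·m/kg
  option L: M = 135 kN·m/kg
  option D: M = 83.6 kN·m/kg
  option C: M = 40.2 kN·m/kg
  option Y: M = 31.9 kN·m/kg
  option P: M = 16.5 kN·m/kg
Highest index: option R.

option R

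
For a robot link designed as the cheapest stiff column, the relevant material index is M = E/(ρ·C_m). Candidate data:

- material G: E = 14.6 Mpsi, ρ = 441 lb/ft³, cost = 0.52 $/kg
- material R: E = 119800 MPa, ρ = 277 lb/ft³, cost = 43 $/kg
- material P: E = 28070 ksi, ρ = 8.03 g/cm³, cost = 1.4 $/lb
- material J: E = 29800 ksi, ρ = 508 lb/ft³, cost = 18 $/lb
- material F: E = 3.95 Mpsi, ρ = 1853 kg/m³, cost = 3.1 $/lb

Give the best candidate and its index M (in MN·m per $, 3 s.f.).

Convert each candidate to consistent units, then evaluate M:
  material G: E = 100.7 GPa, ρ = 7064 kg/m³, cost = 0.5200 $/kg
  material R: E = 119.8 GPa, ρ = 4437 kg/m³, cost = 43.00 $/kg
  material P: E = 193.5 GPa, ρ = 8030 kg/m³, cost = 3.086 $/kg
  material J: E = 205.5 GPa, ρ = 8137 kg/m³, cost = 39.68 $/kg
  material F: E = 27.23 GPa, ρ = 1853 kg/m³, cost = 6.834 $/kg
  material G: M = 27.4 MN·m per $
  material P: M = 7.81 MN·m per $
  material F: M = 2.15 MN·m per $
  material J: M = 0.636 MN·m per $
  material R: M = 0.628 MN·m per $
Material G has the largest M.

material G, M = 27.4 MN·m per $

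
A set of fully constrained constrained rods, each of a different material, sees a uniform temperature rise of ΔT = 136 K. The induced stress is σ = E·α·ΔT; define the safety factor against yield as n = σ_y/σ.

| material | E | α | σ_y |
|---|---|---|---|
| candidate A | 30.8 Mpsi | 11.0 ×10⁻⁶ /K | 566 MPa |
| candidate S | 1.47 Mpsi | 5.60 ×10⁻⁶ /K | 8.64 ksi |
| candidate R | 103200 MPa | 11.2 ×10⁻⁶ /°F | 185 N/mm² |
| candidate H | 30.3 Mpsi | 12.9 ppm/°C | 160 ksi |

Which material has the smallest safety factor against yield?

candidate R

Per material, after unit conversion:
  candidate A: E = 212.4, α = 11.0, σ_y = 566.0 → σ = 318 MPa, n = 1.78
  candidate S: E = 10.14, α = 5.60, σ_y = 59.57 → σ = 7.72 MPa, n = 7.72
  candidate R: E = 103.2, α = 20.2, σ_y = 185.0 → σ = 283 MPa, n = 0.654
  candidate H: E = 208.9, α = 12.9, σ_y = 1103 → σ = 367 MPa, n = 3.01
Smallest n: candidate R with n = 0.654.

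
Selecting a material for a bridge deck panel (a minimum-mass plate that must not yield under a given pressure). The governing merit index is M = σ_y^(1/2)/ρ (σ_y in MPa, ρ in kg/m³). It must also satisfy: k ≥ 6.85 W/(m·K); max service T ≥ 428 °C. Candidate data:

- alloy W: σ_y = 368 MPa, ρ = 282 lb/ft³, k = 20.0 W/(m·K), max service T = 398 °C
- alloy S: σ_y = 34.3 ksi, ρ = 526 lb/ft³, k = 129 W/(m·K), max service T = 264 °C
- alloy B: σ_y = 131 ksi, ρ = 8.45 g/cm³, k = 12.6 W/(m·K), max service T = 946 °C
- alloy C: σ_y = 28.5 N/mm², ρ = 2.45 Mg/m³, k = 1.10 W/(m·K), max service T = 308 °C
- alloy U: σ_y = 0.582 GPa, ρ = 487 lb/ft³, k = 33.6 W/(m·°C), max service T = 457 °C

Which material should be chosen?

alloy B

Screen on constraints: k ≥ 6.85 W/(m·K); max service T ≥ 428 °C. Survivors: alloy B, alloy U.
Putting every candidate on a common basis:
  alloy B: σ_y = 903.2 MPa, ρ = 8450 kg/m³
  alloy U: σ_y = 582.0 MPa, ρ = 7801 kg/m³
  alloy B: M = 3.56×10⁻³
  alloy U: M = 3.09×10⁻³
The maximum is for alloy B.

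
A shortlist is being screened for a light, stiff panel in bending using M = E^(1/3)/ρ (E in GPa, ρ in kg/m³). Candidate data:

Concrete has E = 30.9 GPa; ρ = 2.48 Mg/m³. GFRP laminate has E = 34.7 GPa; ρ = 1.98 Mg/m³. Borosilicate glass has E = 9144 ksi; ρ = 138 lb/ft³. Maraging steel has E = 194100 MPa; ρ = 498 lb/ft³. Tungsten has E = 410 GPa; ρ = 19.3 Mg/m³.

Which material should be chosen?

Putting every candidate on a common basis:
  concrete: E = 30.90 GPa, ρ = 2480 kg/m³
  GFRP laminate: E = 34.70 GPa, ρ = 1980 kg/m³
  borosilicate glass: E = 63.05 GPa, ρ = 2211 kg/m³
  maraging steel: E = 194.1 GPa, ρ = 7977 kg/m³
  tungsten: E = 410.0 GPa, ρ = 19300 kg/m³
  borosilicate glass: M = 1.80×10⁻³
  GFRP laminate: M = 1.65×10⁻³
  concrete: M = 1.27×10⁻³
  maraging steel: M = 0.726×10⁻³
  tungsten: M = 0.385×10⁻³
Borosilicate glass has the largest M.

borosilicate glass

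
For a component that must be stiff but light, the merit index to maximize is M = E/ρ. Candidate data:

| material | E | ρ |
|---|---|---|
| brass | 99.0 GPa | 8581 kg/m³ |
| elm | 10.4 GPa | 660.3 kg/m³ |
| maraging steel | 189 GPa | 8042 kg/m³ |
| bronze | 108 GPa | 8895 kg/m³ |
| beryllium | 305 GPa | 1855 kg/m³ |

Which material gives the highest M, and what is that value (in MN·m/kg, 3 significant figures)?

Per-candidate index values:
  beryllium: M = 164 MN·m/kg
  maraging steel: M = 23.5 MN·m/kg
  elm: M = 15.8 MN·m/kg
  bronze: M = 12.1 MN·m/kg
  brass: M = 11.5 MN·m/kg
Beryllium ranks first.

beryllium, M = 164 MN·m/kg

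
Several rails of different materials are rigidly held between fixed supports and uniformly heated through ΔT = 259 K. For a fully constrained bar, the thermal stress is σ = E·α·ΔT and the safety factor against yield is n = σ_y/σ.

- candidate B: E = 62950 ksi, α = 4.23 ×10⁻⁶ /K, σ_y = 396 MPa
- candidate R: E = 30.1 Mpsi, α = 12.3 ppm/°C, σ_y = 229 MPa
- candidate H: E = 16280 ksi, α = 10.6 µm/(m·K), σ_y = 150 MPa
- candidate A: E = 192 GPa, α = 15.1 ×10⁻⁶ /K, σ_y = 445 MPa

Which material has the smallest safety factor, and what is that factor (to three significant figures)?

Converting E to GPa, α to ×10⁻⁶/K, σ_y to MPa, then σ and n for each:
  candidate B: E = 434.0, α = 4.23, σ_y = 396.0 → σ = 476 MPa, n = 0.833
  candidate R: E = 207.5, α = 12.3, σ_y = 229.0 → σ = 661 MPa, n = 0.346
  candidate H: E = 112.2, α = 10.6, σ_y = 150.0 → σ = 308 MPa, n = 0.487
  candidate A: E = 192.0, α = 15.1, σ_y = 445.0 → σ = 751 MPa, n = 0.593
Smallest n: candidate R with n = 0.346.

candidate R, n = 0.346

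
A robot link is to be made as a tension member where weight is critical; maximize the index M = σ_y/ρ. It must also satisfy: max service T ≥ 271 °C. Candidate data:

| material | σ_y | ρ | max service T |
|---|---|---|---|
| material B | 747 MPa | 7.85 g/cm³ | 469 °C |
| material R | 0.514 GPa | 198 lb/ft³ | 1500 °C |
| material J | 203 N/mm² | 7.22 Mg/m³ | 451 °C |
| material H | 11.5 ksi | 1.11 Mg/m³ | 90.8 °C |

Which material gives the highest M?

Screen on constraints: max service T ≥ 271 °C. Survivors: material B, material R, material J.
Putting every candidate on a common basis:
  material B: σ_y = 747.0 MPa, ρ = 7850 kg/m³
  material R: σ_y = 514.0 MPa, ρ = 3172 kg/m³
  material J: σ_y = 203.0 MPa, ρ = 7220 kg/m³
  material R: M = 162 kN·m/kg
  material B: M = 95.2 kN·m/kg
  material J: M = 28.1 kN·m/kg
Material R has the largest M.

material R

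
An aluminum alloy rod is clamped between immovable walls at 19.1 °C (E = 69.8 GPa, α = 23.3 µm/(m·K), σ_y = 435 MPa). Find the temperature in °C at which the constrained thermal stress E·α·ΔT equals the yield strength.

E·α·ΔT = 435.0 MPa ⇒ ΔT = 435.0 / (69.80×10³ × 23.3×10⁻⁶) = 267.5 K.
T = 19.1 + 267.5 = 286.6 °C.

287 °C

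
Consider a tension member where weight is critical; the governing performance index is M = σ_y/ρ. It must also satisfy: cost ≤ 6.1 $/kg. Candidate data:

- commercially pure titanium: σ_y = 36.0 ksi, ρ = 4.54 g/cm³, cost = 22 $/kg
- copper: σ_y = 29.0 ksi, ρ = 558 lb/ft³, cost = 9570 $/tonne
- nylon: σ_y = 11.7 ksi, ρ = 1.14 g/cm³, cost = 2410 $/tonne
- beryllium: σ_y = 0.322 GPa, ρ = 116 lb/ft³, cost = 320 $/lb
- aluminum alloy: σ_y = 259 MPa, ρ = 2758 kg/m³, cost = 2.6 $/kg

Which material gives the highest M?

Screen on constraints: cost ≤ 6.1 $/kg. Survivors: nylon, aluminum alloy.
Putting every candidate on a common basis:
  nylon: σ_y = 80.67 MPa, ρ = 1140 kg/m³
  aluminum alloy: σ_y = 259.0 MPa, ρ = 2758 kg/m³
  aluminum alloy: M = 93.9 kN·m/kg
  nylon: M = 70.8 kN·m/kg
Aluminum alloy ranks first.

aluminum alloy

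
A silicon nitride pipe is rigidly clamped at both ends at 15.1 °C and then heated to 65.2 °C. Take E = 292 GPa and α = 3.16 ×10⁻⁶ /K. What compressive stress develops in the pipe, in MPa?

ΔT = 50.10 K. Constrained thermal stress σ = E·α·ΔT = 292.0×10³ MPa × 3.16×10⁻⁶ × 50.10 = 46.2 MPa (compressive).

46.2 MPa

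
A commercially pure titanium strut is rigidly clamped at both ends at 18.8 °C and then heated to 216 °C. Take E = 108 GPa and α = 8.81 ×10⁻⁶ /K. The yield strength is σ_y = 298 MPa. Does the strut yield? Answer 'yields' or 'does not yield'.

ΔT = 197.2 K. Constrained thermal stress σ = E·α·ΔT = 108.0×10³ MPa × 8.81×10⁻⁶ × 197.2 = 188 MPa (compressive).
Compare to σ_y = 298 MPa: σ < σ_y, so it does not yield.

does not yield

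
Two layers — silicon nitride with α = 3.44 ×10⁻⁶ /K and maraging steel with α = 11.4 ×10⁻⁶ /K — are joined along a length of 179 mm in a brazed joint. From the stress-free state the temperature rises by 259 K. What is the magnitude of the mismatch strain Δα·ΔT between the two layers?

2.06×10⁻³

Δα = |3.44 − 11.4|×10⁻⁶/K = 7.96×10⁻⁶/K.
Mismatch strain = Δα·ΔT = 7.96×10⁻⁶ × 259.0 = 2.06×10⁻³.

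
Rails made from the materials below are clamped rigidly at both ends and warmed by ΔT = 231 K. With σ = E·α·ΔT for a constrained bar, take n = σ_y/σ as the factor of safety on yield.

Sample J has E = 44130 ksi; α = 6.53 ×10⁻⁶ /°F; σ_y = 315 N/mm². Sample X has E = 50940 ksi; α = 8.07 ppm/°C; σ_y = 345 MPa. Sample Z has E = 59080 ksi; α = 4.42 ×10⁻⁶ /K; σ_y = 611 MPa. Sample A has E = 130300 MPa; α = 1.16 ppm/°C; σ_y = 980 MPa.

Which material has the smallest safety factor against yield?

sample J

In consistent units (E in GPa, α in ×10⁻⁶/K, σ_y in MPa):
  sample J: E = 304.3, α = 11.8, σ_y = 315.0 → σ = 826 MPa, n = 0.381
  sample X: E = 351.2, α = 8.07, σ_y = 345.0 → σ = 655 MPa, n = 0.527
  sample Z: E = 407.3, α = 4.42, σ_y = 611.0 → σ = 416 MPa, n = 1.47
  sample A: E = 130.3, α = 1.16, σ_y = 980.0 → σ = 34.9 MPa, n = 28.1
Smallest n: sample J with n = 0.381.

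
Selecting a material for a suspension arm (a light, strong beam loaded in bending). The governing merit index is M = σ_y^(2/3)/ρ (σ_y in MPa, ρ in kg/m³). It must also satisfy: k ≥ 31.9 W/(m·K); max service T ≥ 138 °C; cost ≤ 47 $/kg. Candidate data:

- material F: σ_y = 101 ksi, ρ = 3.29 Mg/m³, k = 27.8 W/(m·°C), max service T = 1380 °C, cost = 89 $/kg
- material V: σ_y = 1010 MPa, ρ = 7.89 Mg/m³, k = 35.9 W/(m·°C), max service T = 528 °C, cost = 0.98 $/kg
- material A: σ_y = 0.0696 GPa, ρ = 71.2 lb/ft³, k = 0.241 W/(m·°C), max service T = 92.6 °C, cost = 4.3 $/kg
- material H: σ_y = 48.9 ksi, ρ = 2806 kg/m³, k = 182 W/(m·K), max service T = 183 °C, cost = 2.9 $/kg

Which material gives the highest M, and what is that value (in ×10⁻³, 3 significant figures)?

material H, M = 17.3×10⁻³

Screen on constraints: k ≥ 31.9 W/(m·K); max service T ≥ 138 °C; cost ≤ 47 $/kg. Survivors: material V, material H.
In SI units:
  material V: σ_y = 1010 MPa, ρ = 7890 kg/m³
  material H: σ_y = 337.2 MPa, ρ = 2806 kg/m³
  material H: M = 17.3×10⁻³
  material V: M = 12.8×10⁻³
Material H ranks first.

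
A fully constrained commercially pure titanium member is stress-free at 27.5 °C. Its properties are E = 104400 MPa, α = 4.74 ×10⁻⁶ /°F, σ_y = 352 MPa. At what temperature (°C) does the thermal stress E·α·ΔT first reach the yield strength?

E = 104400 MPa = 104.4 GPa.
α = 4.74×10⁻⁶/°F × 9/5 = 8.53×10⁻⁶/K.
E·α·ΔT = 352.0 MPa ⇒ ΔT = 352.0 / (104.4×10³ × 8.53×10⁻⁶) = 395.2 K.
T = 27.5 + 395.2 = 422.7 °C.

423 °C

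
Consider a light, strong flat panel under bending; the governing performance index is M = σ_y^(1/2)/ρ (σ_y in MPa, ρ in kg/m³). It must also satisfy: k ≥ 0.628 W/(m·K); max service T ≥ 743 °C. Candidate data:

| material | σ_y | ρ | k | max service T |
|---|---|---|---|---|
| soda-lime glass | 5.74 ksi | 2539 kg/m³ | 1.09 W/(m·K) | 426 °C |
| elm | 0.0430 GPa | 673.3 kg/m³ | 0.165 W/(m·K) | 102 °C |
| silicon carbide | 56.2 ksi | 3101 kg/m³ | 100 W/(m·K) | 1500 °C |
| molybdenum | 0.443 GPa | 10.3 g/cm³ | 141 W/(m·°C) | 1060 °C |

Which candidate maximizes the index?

silicon carbide

Screen on constraints: k ≥ 0.628 W/(m·K); max service T ≥ 743 °C. Survivors: silicon carbide, molybdenum.
After converting to SI:
  silicon carbide: σ_y = 387.5 MPa, ρ = 3101 kg/m³
  molybdenum: σ_y = 443.0 MPa, ρ = 10300 kg/m³
  silicon carbide: M = 6.35×10⁻³
  molybdenum: M = 2.04×10⁻³
Highest index: silicon carbide.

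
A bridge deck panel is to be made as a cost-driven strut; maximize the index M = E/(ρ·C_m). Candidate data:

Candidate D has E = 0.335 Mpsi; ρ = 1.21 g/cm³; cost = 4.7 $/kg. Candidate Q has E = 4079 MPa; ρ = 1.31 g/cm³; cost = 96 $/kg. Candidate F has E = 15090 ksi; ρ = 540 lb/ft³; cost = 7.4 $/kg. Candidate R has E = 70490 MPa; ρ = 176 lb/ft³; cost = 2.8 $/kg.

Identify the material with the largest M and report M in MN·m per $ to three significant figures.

In SI units:
  candidate D: E = 2.310 GPa, ρ = 1210 kg/m³, cost = 4.700 $/kg
  candidate Q: E = 4.079 GPa, ρ = 1310 kg/m³, cost = 96.00 $/kg
  candidate F: E = 104.0 GPa, ρ = 8650 kg/m³, cost = 7.400 $/kg
  candidate R: E = 70.49 GPa, ρ = 2819 kg/m³, cost = 2.800 $/kg
  candidate R: M = 8.93 MN·m per $
  candidate F: M = 1.63 MN·m per $
  candidate D: M = 0.406 MN·m per $
  candidate Q: M = 0.0324 MN·m per $
The maximum is for candidate R.

candidate R, M = 8.93 MN·m per $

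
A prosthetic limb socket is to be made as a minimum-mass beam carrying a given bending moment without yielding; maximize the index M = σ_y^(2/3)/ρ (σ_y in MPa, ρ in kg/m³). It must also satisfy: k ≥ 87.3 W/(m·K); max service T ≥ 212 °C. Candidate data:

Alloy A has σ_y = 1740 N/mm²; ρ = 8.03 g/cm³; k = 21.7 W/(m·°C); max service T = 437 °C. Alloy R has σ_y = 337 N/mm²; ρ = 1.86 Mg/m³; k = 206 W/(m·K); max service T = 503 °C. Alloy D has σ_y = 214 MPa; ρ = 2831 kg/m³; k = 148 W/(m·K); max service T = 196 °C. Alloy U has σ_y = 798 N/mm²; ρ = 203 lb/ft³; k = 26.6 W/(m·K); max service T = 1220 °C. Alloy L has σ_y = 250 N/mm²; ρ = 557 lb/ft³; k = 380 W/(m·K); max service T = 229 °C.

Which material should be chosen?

alloy R

Screen on constraints: k ≥ 87.3 W/(m·K); max service T ≥ 212 °C. Survivors: alloy R, alloy L.
Normalizing units and computing the index:
  alloy R: σ_y = 337.0 MPa, ρ = 1860 kg/m³
  alloy L: σ_y = 250.0 MPa, ρ = 8922 kg/m³
  alloy R: M = 26.0×10⁻³
  alloy L: M = 4.45×10⁻³
Highest index: alloy R.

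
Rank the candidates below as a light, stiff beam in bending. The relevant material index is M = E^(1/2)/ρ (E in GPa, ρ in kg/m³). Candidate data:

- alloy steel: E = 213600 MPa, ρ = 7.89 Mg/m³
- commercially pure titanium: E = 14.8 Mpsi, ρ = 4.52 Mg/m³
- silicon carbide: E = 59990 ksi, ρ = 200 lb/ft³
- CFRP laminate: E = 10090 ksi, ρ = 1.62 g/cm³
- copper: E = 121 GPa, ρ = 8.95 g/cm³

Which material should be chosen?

After converting to SI:
  alloy steel: E = 213.6 GPa, ρ = 7890 kg/m³
  commercially pure titanium: E = 102.0 GPa, ρ = 4520 kg/m³
  silicon carbide: E = 413.6 GPa, ρ = 3204 kg/m³
  CFRP laminate: E = 69.57 GPa, ρ = 1620 kg/m³
  copper: E = 121.0 GPa, ρ = 8950 kg/m³
  silicon carbide: M = 6.35×10⁻³
  CFRP laminate: M = 5.15×10⁻³
  commercially pure titanium: M = 2.23×10⁻³
  alloy steel: M = 1.85×10⁻³
  copper: M = 1.23×10⁻³
Silicon carbide ranks first.

silicon carbide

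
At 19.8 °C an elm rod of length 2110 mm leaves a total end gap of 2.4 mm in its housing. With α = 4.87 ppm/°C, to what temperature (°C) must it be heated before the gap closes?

α·L₀·ΔT = 2.4 mm ⇒ ΔT = 2.4 / (4.87×10⁻⁶ × 2110.0) = 233.6 K.
T = 19.8 + 233.6 = 253.4 °C.

253 °C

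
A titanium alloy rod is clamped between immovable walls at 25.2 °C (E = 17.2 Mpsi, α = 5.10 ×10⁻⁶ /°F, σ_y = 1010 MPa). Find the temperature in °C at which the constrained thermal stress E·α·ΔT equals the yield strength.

E = 17.2 Mpsi = 118.6 GPa.
α = 5.10×10⁻⁶/°F × 9/5 = 9.18×10⁻⁶/K.
E·α·ΔT = 1010 MPa ⇒ ΔT = 1010 / (118.6×10³ × 9.18×10⁻⁶) = 927.8 K.
T = 25.2 + 927.8 = 953.0 °C.

953 °C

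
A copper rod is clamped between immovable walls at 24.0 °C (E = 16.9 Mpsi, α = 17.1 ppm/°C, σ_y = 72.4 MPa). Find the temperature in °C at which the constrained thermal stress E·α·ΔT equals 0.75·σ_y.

51.3 °C

E = 16.9 Mpsi = 116.5 GPa.
E·α·ΔT = 54.30 MPa ⇒ ΔT = 54.30 / (116.5×10³ × 17.1×10⁻⁶) = 27.25 K.
T = 24.0 + 27.25 = 51.25 °C.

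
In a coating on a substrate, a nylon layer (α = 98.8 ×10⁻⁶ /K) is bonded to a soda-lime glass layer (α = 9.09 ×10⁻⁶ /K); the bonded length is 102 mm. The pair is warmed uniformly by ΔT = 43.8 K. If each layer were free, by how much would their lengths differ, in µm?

Δα = |98.8 − 9.09|×10⁻⁶/K = 89.7×10⁻⁶/K.
ΔL_mismatch = Δα·L·ΔT = 89.7×10⁻⁶ × 102.0 mm × 43.8 K = 401 µm.

401 µm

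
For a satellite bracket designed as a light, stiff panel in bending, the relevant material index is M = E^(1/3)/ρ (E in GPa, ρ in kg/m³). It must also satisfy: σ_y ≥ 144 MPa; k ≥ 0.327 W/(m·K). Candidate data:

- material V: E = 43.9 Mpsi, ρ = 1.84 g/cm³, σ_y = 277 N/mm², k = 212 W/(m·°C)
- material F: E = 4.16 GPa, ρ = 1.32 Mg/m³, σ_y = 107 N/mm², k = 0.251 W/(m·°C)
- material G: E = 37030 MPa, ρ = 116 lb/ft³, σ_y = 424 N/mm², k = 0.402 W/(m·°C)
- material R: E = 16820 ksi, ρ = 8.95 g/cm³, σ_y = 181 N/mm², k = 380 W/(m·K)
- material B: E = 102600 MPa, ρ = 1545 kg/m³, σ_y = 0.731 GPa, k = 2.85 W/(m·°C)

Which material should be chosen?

material V

Screen on constraints: σ_y ≥ 144 MPa; k ≥ 0.327 W/(m·K). Survivors: material V, material G, material R, material B.
Putting every candidate on a common basis:
  material V: E = 302.7 GPa, ρ = 1840 kg/m³
  material G: E = 37.03 GPa, ρ = 1858 kg/m³
  material R: E = 116.0 GPa, ρ = 8950 kg/m³
  material B: E = 102.6 GPa, ρ = 1545 kg/m³
  material V: M = 3.65×10⁻³
  material B: M = 3.03×10⁻³
  material G: M = 1.79×10⁻³
  material R: M = 0.545×10⁻³
Material V has the largest M.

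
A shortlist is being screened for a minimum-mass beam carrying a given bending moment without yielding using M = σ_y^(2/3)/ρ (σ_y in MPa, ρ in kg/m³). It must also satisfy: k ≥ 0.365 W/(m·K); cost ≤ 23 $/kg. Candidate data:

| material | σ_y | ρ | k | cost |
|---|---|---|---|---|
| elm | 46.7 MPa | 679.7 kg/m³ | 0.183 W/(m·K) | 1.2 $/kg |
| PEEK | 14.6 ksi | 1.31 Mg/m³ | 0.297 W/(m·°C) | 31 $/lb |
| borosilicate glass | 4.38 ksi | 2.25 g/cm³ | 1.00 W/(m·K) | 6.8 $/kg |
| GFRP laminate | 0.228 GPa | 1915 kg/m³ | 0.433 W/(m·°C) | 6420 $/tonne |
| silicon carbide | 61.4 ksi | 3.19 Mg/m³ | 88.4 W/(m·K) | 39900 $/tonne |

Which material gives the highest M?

Screen on constraints: k ≥ 0.365 W/(m·K); cost ≤ 23 $/kg. Survivors: borosilicate glass, GFRP laminate.
Convert each candidate to consistent units, then evaluate M:
  borosilicate glass: σ_y = 30.20 MPa, ρ = 2250 kg/m³
  GFRP laminate: σ_y = 228.0 MPa, ρ = 1915 kg/m³
  GFRP laminate: M = 19.5×10⁻³
  borosilicate glass: M = 4.31×10⁻³
The maximum is for GFRP laminate.

GFRP laminate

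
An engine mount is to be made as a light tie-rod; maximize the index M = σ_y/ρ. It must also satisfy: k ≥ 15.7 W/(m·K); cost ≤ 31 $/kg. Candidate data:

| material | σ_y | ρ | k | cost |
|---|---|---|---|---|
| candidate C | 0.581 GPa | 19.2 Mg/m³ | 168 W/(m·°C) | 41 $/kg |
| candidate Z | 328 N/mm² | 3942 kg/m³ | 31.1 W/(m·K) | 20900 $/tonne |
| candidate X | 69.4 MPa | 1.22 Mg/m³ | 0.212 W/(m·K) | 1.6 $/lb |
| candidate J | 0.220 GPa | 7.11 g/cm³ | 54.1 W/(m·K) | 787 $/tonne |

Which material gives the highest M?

candidate Z

Screen on constraints: k ≥ 15.7 W/(m·K); cost ≤ 31 $/kg. Survivors: candidate Z, candidate J.
Putting every candidate on a common basis:
  candidate Z: σ_y = 328.0 MPa, ρ = 3942 kg/m³
  candidate J: σ_y = 220.0 MPa, ρ = 7110 kg/m³
  candidate Z: M = 83.2 kN·m/kg
  candidate J: M = 30.9 kN·m/kg
Highest index: candidate Z.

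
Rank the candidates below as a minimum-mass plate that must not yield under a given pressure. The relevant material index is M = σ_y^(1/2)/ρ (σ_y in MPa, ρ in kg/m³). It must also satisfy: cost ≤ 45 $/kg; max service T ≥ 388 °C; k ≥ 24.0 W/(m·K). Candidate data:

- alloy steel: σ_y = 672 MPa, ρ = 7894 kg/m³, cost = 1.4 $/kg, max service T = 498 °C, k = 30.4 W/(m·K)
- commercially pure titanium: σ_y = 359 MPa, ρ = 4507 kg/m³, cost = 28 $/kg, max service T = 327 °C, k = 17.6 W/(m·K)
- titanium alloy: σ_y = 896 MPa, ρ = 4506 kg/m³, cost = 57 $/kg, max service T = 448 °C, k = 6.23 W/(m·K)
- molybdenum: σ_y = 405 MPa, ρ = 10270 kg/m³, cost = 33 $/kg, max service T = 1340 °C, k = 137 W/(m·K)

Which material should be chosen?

alloy steel

Screen on constraints: cost ≤ 45 $/kg; max service T ≥ 388 °C; k ≥ 24.0 W/(m·K). Survivors: alloy steel, molybdenum.
Evaluate M for each candidate:
  alloy steel: M = 3.28×10⁻³
  molybdenum: M = 1.96×10⁻³
Alloy steel ranks first.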